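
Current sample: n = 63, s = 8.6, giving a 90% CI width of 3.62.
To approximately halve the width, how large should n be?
n ≈ 252

CI width ∝ 1/√n
To reduce width by factor 2, need √n to grow by 2 → need 2² = 4 times as many samples.

Current: n = 63, width = 3.62
New: n = 252, width ≈ 1.79

Width reduced by factor of 3.62/1.79 = 2.02.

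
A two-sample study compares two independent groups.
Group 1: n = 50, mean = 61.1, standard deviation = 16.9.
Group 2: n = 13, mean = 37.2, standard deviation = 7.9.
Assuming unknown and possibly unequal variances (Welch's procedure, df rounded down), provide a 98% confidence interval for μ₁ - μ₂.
(16.06, 31.74)

Difference: x̄₁ - x̄₂ = 23.90
SE = √(s₁²/n₁ + s₂²/n₂) = √(16.9²/50 + 7.9²/13) = 3.2424
df = 42.73 → 42 (Welch–Satterthwaite, rounded down)
t* = 2.418

CI: 23.90 ± 2.418 · 3.2424 = 23.90 ± 7.84 = (16.06, 31.74)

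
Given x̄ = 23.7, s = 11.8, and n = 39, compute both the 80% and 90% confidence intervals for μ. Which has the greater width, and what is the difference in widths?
90% CI is wider by 1.44

df = 38
80% CI: t* = 1.304, (21.24, 26.16), width = 2 · t* · s/√n = 4.93
90% CI: t* = 1.686, (20.51, 26.89), width = 2 · t* · s/√n = 6.37

The 90% CI is wider by 6.37 - 4.93 = 1.44.
Higher confidence requires a wider interval.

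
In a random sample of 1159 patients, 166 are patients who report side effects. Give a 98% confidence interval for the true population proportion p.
(0.119, 0.167)

Proportion CI:
p̂ = 166/1159 = 0.14323
SE = √(p̂(1-p̂)/n) = √(0.14323 · 0.85677 / 1159) = 0.01029

z* = 2.326
Margin = z* · SE = 2.326 · 0.01029 = 0.0239

CI: 0.14323 ± 0.0239 = (0.119, 0.167)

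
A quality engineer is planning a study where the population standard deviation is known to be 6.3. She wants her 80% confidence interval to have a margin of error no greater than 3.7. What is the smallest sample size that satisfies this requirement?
n ≥ 5

For margin E ≤ 3.7:
n ≥ (z* · σ / E)²
n ≥ (1.282 · 6.3 / 3.7)²
n ≥ 4.76

Minimum n = 5 (rounding up)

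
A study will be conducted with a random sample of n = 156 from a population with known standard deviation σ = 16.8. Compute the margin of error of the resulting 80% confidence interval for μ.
Margin of error = 1.72

Margin of error = z* · σ/√n
= 1.282 · 16.8/√156
= 1.282 · 16.8/12.4900
= 1.72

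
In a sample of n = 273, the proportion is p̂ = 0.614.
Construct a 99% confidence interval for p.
(0.538, 0.690)

Proportion CI:
SE = √(p̂(1-p̂)/n) = √(0.614 · 0.386 / 273) = 0.02946

z* = 2.576
Margin = z* · SE = 2.576 · 0.02946 = 0.0759

CI: 0.614 ± 0.0759 = (0.538, 0.690)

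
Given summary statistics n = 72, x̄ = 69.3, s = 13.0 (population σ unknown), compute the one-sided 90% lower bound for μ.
μ ≥ 67.32

Lower bound (one-sided):
t* = 1.294 (one-sided for 90%)
Lower bound = x̄ - t* · s/√n = 69.3 - 1.294 · 13.0/√72 = 67.32

We are 90% confident that μ ≥ 67.32.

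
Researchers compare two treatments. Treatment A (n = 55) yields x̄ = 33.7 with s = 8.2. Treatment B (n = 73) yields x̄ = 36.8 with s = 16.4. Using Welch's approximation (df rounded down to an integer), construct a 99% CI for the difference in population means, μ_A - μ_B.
(-8.91, 2.71)

Difference: x̄₁ - x̄₂ = -3.10
SE = √(s₁²/n₁ + s₂²/n₂) = √(8.2²/55 + 16.4²/73) = 2.2152
df = 111.36 → 111 (Welch–Satterthwaite, rounded down)
t* = 2.621

CI: -3.10 ± 2.621 · 2.2152 = -3.10 ± 5.81 = (-8.91, 2.71)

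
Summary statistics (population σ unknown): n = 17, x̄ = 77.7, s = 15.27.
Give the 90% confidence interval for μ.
(71.23, 84.17)

t-interval (σ unknown):
df = n - 1 = 16
t* = 1.746 for 90% confidence

Margin of error = t* · s/√n = 1.746 · 15.27/√17 = 6.47

CI: (71.23, 84.17)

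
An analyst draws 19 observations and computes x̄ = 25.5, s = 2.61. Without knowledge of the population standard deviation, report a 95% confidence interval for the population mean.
(24.24, 26.76)

t-interval (σ unknown):
df = n - 1 = 18
t* = 2.101 for 95% confidence

Margin of error = t* · s/√n = 2.101 · 2.61/√19 = 1.26

CI: (24.24, 26.76)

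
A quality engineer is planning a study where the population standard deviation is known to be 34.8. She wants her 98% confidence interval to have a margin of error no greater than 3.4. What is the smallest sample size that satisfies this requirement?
n ≥ 567

For margin E ≤ 3.4:
n ≥ (z* · σ / E)²
n ≥ (2.326 · 34.8 / 3.4)²
n ≥ 566.79

Minimum n = 567 (rounding up)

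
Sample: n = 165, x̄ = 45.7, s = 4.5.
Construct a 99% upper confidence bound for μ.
μ ≤ 46.52

Upper bound (one-sided):
t* = 2.349 (one-sided for 99%)
Upper bound = x̄ + t* · s/√n = 45.7 + 2.349 · 4.5/√165 = 46.52

We are 99% confident that μ ≤ 46.52.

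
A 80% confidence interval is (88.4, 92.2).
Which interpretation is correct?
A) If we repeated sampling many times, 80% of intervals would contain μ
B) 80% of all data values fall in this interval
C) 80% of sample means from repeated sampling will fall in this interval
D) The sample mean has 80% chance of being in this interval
A

A) Correct — this is the frequentist long-run coverage interpretation.
B) Wrong — a CI is about the parameter μ, not individual data values.
C) Wrong — coverage applies to intervals containing μ, not to future x̄ values.
D) Wrong — x̄ is observed and sits in the interval by construction.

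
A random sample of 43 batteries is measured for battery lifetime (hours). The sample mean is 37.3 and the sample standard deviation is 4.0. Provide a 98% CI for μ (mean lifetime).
(35.83, 38.77)

t-interval (σ unknown):
df = n - 1 = 42
t* = 2.418 for 98% confidence

Margin of error = t* · s/√n = 2.418 · 4.0/√43 = 1.47

CI: (35.83, 38.77)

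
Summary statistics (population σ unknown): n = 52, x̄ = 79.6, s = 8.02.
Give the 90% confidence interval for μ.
(77.74, 81.46)

t-interval (σ unknown):
df = n - 1 = 51
t* = 1.675 for 90% confidence

Margin of error = t* · s/√n = 1.675 · 8.02/√52 = 1.86

CI: (77.74, 81.46)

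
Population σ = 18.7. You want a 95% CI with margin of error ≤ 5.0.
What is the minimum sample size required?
n ≥ 54

For margin E ≤ 5.0:
n ≥ (z* · σ / E)²
n ≥ (1.960 · 18.7 / 5.0)²
n ≥ 53.73

Minimum n = 54 (rounding up)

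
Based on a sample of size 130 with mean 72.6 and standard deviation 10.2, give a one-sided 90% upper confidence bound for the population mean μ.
μ ≤ 73.75

Upper bound (one-sided):
t* = 1.288 (one-sided for 90%)
Upper bound = x̄ + t* · s/√n = 72.6 + 1.288 · 10.2/√130 = 73.75

We are 90% confident that μ ≤ 73.75.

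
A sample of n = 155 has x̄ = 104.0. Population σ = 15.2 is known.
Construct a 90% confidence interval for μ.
(101.99, 106.01)

z-interval (σ known):
z* = 1.645 for 90% confidence

Margin of error = z* · σ/√n = 1.645 · 15.2/√155 = 2.01

CI: (104.0 - 2.01, 104.0 + 2.01) = (101.99, 106.01)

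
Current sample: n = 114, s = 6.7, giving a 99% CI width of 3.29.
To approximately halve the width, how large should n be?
n ≈ 456

CI width ∝ 1/√n
To reduce width by factor 2, need √n to grow by 2 → need 2² = 4 times as many samples.

Current: n = 114, width = 3.29
New: n = 456, width ≈ 1.62

Width reduced by factor of 3.29/1.62 = 2.03.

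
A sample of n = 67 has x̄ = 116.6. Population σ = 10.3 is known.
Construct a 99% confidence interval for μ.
(113.36, 119.84)

z-interval (σ known):
z* = 2.576 for 99% confidence

Margin of error = z* · σ/√n = 2.576 · 10.3/√67 = 3.24

CI: (116.6 - 3.24, 116.6 + 3.24) = (113.36, 119.84)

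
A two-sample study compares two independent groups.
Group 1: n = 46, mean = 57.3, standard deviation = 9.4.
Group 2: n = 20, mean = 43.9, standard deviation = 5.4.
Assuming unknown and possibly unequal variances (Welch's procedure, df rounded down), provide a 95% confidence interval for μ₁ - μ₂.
(9.72, 17.08)

Difference: x̄₁ - x̄₂ = 13.40
SE = √(s₁²/n₁ + s₂²/n₂) = √(9.4²/46 + 5.4²/20) = 1.8382
df = 58.89 → 58 (Welch–Satterthwaite, rounded down)
t* = 2.002

CI: 13.40 ± 2.002 · 1.8382 = 13.40 ± 3.68 = (9.72, 17.08)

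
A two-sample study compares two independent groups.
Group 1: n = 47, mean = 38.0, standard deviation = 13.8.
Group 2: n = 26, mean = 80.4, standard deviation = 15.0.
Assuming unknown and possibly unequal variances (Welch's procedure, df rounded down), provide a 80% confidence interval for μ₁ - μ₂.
(-47.03, -37.77)

Difference: x̄₁ - x̄₂ = -42.40
SE = √(s₁²/n₁ + s₂²/n₂) = √(13.8²/47 + 15.0²/26) = 3.5645
df = 48.15 → 48 (Welch–Satterthwaite, rounded down)
t* = 1.299

CI: -42.40 ± 1.299 · 3.5645 = -42.40 ± 4.63 = (-47.03, -37.77)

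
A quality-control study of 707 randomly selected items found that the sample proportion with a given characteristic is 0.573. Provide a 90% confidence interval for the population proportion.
(0.542, 0.604)

Proportion CI:
SE = √(p̂(1-p̂)/n) = √(0.573 · 0.427 / 707) = 0.01860

z* = 1.645
Margin = z* · SE = 1.645 · 0.01860 = 0.0306

CI: 0.573 ± 0.0306 = (0.542, 0.604)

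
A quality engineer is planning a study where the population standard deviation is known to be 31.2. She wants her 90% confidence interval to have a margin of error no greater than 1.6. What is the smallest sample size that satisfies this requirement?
n ≥ 1029

For margin E ≤ 1.6:
n ≥ (z* · σ / E)²
n ≥ (1.645 · 31.2 / 1.6)²
n ≥ 1028.97

Minimum n = 1029 (rounding up)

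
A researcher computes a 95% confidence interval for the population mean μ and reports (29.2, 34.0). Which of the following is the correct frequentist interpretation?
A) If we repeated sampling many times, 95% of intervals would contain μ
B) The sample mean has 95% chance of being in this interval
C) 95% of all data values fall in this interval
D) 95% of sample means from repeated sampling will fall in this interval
A

A) Correct — this is the frequentist long-run coverage interpretation.
B) Wrong — x̄ is observed and sits in the interval by construction.
C) Wrong — a CI is about the parameter μ, not individual data values.
D) Wrong — coverage applies to intervals containing μ, not to future x̄ values.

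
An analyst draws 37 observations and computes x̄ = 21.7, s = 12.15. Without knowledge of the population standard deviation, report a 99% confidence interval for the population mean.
(16.27, 27.13)

t-interval (σ unknown):
df = n - 1 = 36
t* = 2.719 for 99% confidence

Margin of error = t* · s/√n = 2.719 · 12.15/√37 = 5.43

CI: (16.27, 27.13)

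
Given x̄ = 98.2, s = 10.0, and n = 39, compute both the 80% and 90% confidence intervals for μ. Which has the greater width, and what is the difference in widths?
90% CI is wider by 1.22

df = 38
80% CI: t* = 1.304, (96.11, 100.29), width = 2 · t* · s/√n = 4.18
90% CI: t* = 1.686, (95.50, 100.90), width = 2 · t* · s/√n = 5.40

The 90% CI is wider by 5.40 - 4.18 = 1.22.
Higher confidence requires a wider interval.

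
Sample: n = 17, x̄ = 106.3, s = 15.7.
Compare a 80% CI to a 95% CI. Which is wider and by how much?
95% CI is wider by 5.97

df = 16
80% CI: t* = 1.337, (101.21, 111.39), width = 2 · t* · s/√n = 10.18
95% CI: t* = 2.120, (98.23, 114.37), width = 2 · t* · s/√n = 16.15

The 95% CI is wider by 16.15 - 10.18 = 5.97.
Higher confidence requires a wider interval.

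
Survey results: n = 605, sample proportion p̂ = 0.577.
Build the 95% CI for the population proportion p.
(0.538, 0.616)

Proportion CI:
SE = √(p̂(1-p̂)/n) = √(0.577 · 0.423 / 605) = 0.02009

z* = 1.960
Margin = z* · SE = 1.960 · 0.02009 = 0.0394

CI: 0.577 ± 0.0394 = (0.538, 0.616)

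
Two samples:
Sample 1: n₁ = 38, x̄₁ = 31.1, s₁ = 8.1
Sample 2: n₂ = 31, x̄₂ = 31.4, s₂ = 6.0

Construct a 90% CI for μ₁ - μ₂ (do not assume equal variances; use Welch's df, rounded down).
(-3.13, 2.53)

Difference: x̄₁ - x̄₂ = -0.30
SE = √(s₁²/n₁ + s₂²/n₂) = √(8.1²/38 + 6.0²/31) = 1.6994
df = 66.44 → 66 (Welch–Satterthwaite, rounded down)
t* = 1.668

CI: -0.30 ± 1.668 · 1.6994 = -0.30 ± 2.83 = (-3.13, 2.53)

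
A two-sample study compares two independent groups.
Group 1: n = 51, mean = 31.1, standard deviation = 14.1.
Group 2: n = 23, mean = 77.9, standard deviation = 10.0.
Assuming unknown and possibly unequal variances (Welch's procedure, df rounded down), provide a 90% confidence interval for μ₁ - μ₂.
(-51.60, -42.00)

Difference: x̄₁ - x̄₂ = -46.80
SE = √(s₁²/n₁ + s₂²/n₂) = √(14.1²/51 + 10.0²/23) = 2.8716
df = 58.46 → 58 (Welch–Satterthwaite, rounded down)
t* = 1.672

CI: -46.80 ± 1.672 · 2.8716 = -46.80 ± 4.80 = (-51.60, -42.00)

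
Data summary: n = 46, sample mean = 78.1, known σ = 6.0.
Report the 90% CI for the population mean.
(76.64, 79.56)

z-interval (σ known):
z* = 1.645 for 90% confidence

Margin of error = z* · σ/√n = 1.645 · 6.0/√46 = 1.46

CI: (78.1 - 1.46, 78.1 + 1.46) = (76.64, 79.56)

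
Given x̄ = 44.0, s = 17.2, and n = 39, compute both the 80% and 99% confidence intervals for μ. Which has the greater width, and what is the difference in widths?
99% CI is wider by 7.76

df = 38
80% CI: t* = 1.304, (40.41, 47.59), width = 2 · t* · s/√n = 7.18
99% CI: t* = 2.712, (36.53, 51.47), width = 2 · t* · s/√n = 14.94

The 99% CI is wider by 14.94 - 7.18 = 7.76.
Higher confidence requires a wider interval.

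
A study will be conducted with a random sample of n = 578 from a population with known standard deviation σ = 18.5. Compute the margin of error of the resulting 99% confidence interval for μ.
Margin of error = 1.98

Margin of error = z* · σ/√n
= 2.576 · 18.5/√578
= 2.576 · 18.5/24.0416
= 1.98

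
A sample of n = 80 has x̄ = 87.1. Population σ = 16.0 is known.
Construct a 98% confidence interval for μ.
(82.94, 91.26)

z-interval (σ known):
z* = 2.326 for 98% confidence

Margin of error = z* · σ/√n = 2.326 · 16.0/√80 = 4.16

CI: (87.1 - 4.16, 87.1 + 4.16) = (82.94, 91.26)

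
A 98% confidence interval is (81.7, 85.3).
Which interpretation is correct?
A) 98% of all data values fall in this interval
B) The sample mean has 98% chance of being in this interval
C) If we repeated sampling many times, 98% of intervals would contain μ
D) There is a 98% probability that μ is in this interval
C

A) Wrong — a CI is about the parameter μ, not individual data values.
B) Wrong — x̄ is observed and sits in the interval by construction.
C) Correct — this is the frequentist long-run coverage interpretation.
D) Wrong — μ is fixed; the randomness lives in the interval, not in μ.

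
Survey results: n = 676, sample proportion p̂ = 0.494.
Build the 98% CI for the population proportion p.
(0.449, 0.539)

Proportion CI:
SE = √(p̂(1-p̂)/n) = √(0.494 · 0.506 / 676) = 0.01923

z* = 2.326
Margin = z* · SE = 2.326 · 0.01923 = 0.0447

CI: 0.494 ± 0.0447 = (0.449, 0.539)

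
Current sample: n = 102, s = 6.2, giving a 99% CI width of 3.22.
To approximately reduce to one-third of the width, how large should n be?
n ≈ 918

CI width ∝ 1/√n
To reduce width by factor 3, need √n to grow by 3 → need 3² = 9 times as many samples.

Current: n = 102, width = 3.22
New: n = 918, width ≈ 1.06

Width reduced by factor of 3.22/1.06 = 3.04.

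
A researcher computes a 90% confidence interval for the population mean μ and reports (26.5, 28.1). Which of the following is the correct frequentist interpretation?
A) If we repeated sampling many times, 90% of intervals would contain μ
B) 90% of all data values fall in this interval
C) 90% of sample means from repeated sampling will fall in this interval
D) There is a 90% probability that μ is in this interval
A

A) Correct — this is the frequentist long-run coverage interpretation.
B) Wrong — a CI is about the parameter μ, not individual data values.
C) Wrong — coverage applies to intervals containing μ, not to future x̄ values.
D) Wrong — μ is fixed; the randomness lives in the interval, not in μ.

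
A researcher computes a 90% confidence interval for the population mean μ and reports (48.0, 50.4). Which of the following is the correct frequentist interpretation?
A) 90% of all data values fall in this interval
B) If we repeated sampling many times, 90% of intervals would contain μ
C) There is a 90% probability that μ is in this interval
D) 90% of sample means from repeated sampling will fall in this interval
B

A) Wrong — a CI is about the parameter μ, not individual data values.
B) Correct — this is the frequentist long-run coverage interpretation.
C) Wrong — μ is fixed; the randomness lives in the interval, not in μ.
D) Wrong — coverage applies to intervals containing μ, not to future x̄ values.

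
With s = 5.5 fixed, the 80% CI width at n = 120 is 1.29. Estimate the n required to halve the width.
n ≈ 480

CI width ∝ 1/√n
To reduce width by factor 2, need √n to grow by 2 → need 2² = 4 times as many samples.

Current: n = 120, width = 1.29
New: n = 480, width ≈ 0.64

Width reduced by factor of 1.29/0.64 = 2.02.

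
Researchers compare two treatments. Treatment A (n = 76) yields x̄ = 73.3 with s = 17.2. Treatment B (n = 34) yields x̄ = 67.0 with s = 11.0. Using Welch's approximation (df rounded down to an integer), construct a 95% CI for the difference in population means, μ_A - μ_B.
(0.88, 11.72)

Difference: x̄₁ - x̄₂ = 6.30
SE = √(s₁²/n₁ + s₂²/n₂) = √(17.2²/76 + 11.0²/34) = 2.7297
df = 94.78 → 94 (Welch–Satterthwaite, rounded down)
t* = 1.986

CI: 6.30 ± 1.986 · 2.7297 = 6.30 ± 5.42 = (0.88, 11.72)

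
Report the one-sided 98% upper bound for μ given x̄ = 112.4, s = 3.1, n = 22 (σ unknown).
μ ≤ 113.85

Upper bound (one-sided):
t* = 2.189 (one-sided for 98%)
Upper bound = x̄ + t* · s/√n = 112.4 + 2.189 · 3.1/√22 = 113.85

We are 98% confident that μ ≤ 113.85.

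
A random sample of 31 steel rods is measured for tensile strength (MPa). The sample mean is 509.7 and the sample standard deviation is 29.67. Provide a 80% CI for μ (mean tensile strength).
(502.72, 516.68)

t-interval (σ unknown):
df = n - 1 = 30
t* = 1.310 for 80% confidence

Margin of error = t* · s/√n = 1.310 · 29.67/√31 = 6.98

CI: (502.72, 516.68)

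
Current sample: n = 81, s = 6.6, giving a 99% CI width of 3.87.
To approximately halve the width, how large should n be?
n ≈ 324

CI width ∝ 1/√n
To reduce width by factor 2, need √n to grow by 2 → need 2² = 4 times as many samples.

Current: n = 81, width = 3.87
New: n = 324, width ≈ 1.90

Width reduced by factor of 3.87/1.90 = 2.04.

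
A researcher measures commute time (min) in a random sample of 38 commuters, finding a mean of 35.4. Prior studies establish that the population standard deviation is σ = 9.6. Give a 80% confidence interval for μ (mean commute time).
(33.40, 37.40)

z-interval (σ known):
z* = 1.282 for 80% confidence

Margin of error = z* · σ/√n = 1.282 · 9.6/√38 = 2.00

CI: (35.4 - 2.00, 35.4 + 2.00) = (33.40, 37.40)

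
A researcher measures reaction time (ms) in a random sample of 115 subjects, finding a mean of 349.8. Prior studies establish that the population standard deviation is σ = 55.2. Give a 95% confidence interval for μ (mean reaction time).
(339.71, 359.89)

z-interval (σ known):
z* = 1.960 for 95% confidence

Margin of error = z* · σ/√n = 1.960 · 55.2/√115 = 10.09

CI: (349.8 - 10.09, 349.8 + 10.09) = (339.71, 359.89)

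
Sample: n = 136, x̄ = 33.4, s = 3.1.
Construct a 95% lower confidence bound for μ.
μ ≥ 32.96

Lower bound (one-sided):
t* = 1.656 (one-sided for 95%)
Lower bound = x̄ - t* · s/√n = 33.4 - 1.656 · 3.1/√136 = 32.96

We are 95% confident that μ ≥ 32.96.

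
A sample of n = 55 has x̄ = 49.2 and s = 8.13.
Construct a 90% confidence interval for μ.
(47.36, 51.04)

t-interval (σ unknown):
df = n - 1 = 54
t* = 1.674 for 90% confidence

Margin of error = t* · s/√n = 1.674 · 8.13/√55 = 1.84

CI: (47.36, 51.04)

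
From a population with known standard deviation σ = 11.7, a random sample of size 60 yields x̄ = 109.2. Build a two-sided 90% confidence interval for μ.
(106.72, 111.68)

z-interval (σ known):
z* = 1.645 for 90% confidence

Margin of error = z* · σ/√n = 1.645 · 11.7/√60 = 2.48

CI: (109.2 - 2.48, 109.2 + 2.48) = (106.72, 111.68)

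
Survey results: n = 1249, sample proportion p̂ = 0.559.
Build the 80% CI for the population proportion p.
(0.541, 0.577)

Proportion CI:
SE = √(p̂(1-p̂)/n) = √(0.559 · 0.441 / 1249) = 0.01405

z* = 1.282
Margin = z* · SE = 1.282 · 0.01405 = 0.0180

CI: 0.559 ± 0.0180 = (0.541, 0.577)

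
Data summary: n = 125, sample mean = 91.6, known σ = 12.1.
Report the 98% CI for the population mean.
(89.08, 94.12)

z-interval (σ known):
z* = 2.326 for 98% confidence

Margin of error = z* · σ/√n = 2.326 · 12.1/√125 = 2.52

CI: (91.6 - 2.52, 91.6 + 2.52) = (89.08, 94.12)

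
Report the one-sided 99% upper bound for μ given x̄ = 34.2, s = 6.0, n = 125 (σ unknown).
μ ≤ 35.46

Upper bound (one-sided):
t* = 2.357 (one-sided for 99%)
Upper bound = x̄ + t* · s/√n = 34.2 + 2.357 · 6.0/√125 = 35.46

We are 99% confident that μ ≤ 35.46.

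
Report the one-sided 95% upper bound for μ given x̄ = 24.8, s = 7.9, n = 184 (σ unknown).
μ ≤ 25.76

Upper bound (one-sided):
t* = 1.653 (one-sided for 95%)
Upper bound = x̄ + t* · s/√n = 24.8 + 1.653 · 7.9/√184 = 25.76

We are 95% confident that μ ≤ 25.76.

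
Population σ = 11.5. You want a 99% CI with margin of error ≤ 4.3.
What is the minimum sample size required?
n ≥ 48

For margin E ≤ 4.3:
n ≥ (z* · σ / E)²
n ≥ (2.576 · 11.5 / 4.3)²
n ≥ 47.46

Minimum n = 48 (rounding up)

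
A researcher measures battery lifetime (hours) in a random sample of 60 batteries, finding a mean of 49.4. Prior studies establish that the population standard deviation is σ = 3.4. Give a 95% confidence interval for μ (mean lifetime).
(48.54, 50.26)

z-interval (σ known):
z* = 1.960 for 95% confidence

Margin of error = z* · σ/√n = 1.960 · 3.4/√60 = 0.86

CI: (49.4 - 0.86, 49.4 + 0.86) = (48.54, 50.26)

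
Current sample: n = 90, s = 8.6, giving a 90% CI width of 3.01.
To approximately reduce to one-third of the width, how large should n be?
n ≈ 810

CI width ∝ 1/√n
To reduce width by factor 3, need √n to grow by 3 → need 3² = 9 times as many samples.

Current: n = 90, width = 3.01
New: n = 810, width ≈ 1.00

Width reduced by factor of 3.01/1.00 = 3.01.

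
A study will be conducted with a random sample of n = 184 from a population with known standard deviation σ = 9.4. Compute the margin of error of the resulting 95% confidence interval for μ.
Margin of error = 1.36

Margin of error = z* · σ/√n
= 1.960 · 9.4/√184
= 1.960 · 9.4/13.5647
= 1.36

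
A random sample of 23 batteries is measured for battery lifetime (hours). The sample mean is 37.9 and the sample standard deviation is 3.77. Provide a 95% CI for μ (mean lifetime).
(36.27, 39.53)

t-interval (σ unknown):
df = n - 1 = 22
t* = 2.074 for 95% confidence

Margin of error = t* · s/√n = 2.074 · 3.77/√23 = 1.63

CI: (36.27, 39.53)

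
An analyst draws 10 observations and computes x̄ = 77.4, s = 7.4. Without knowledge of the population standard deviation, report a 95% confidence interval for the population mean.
(72.11, 82.69)

t-interval (σ unknown):
df = n - 1 = 9
t* = 2.262 for 95% confidence

Margin of error = t* · s/√n = 2.262 · 7.4/√10 = 5.29

CI: (72.11, 82.69)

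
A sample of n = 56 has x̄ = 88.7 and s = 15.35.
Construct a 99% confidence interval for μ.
(83.23, 94.17)

t-interval (σ unknown):
df = n - 1 = 55
t* = 2.668 for 99% confidence

Margin of error = t* · s/√n = 2.668 · 15.35/√56 = 5.47

CI: (83.23, 94.17)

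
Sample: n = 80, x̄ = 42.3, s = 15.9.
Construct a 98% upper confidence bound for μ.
μ ≤ 46.01

Upper bound (one-sided):
t* = 2.088 (one-sided for 98%)
Upper bound = x̄ + t* · s/√n = 42.3 + 2.088 · 15.9/√80 = 46.01

We are 98% confident that μ ≤ 46.01.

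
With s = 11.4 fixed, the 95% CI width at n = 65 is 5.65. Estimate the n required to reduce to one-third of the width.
n ≈ 585

CI width ∝ 1/√n
To reduce width by factor 3, need √n to grow by 3 → need 3² = 9 times as many samples.

Current: n = 65, width = 5.65
New: n = 585, width ≈ 1.85

Width reduced by factor of 5.65/1.85 = 3.05.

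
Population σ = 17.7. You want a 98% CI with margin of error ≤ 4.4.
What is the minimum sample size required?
n ≥ 88

For margin E ≤ 4.4:
n ≥ (z* · σ / E)²
n ≥ (2.326 · 17.7 / 4.4)²
n ≥ 87.55

Minimum n = 88 (rounding up)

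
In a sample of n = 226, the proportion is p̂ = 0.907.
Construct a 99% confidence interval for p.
(0.857, 0.957)

Proportion CI:
SE = √(p̂(1-p̂)/n) = √(0.907 · 0.093 / 226) = 0.01932

z* = 2.576
Margin = z* · SE = 2.576 · 0.01932 = 0.0498

CI: 0.907 ± 0.0498 = (0.857, 0.957)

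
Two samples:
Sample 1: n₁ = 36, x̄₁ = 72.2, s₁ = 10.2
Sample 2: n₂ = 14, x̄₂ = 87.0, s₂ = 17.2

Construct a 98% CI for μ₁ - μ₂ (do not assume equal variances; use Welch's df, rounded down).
(-27.46, -2.14)

Difference: x̄₁ - x̄₂ = -14.80
SE = √(s₁²/n₁ + s₂²/n₂) = √(10.2²/36 + 17.2²/14) = 4.9012
df = 16.68 → 16 (Welch–Satterthwaite, rounded down)
t* = 2.583

CI: -14.80 ± 2.583 · 4.9012 = -14.80 ± 12.66 = (-27.46, -2.14)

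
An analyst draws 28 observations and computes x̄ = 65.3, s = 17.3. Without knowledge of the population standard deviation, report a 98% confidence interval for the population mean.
(57.21, 73.39)

t-interval (σ unknown):
df = n - 1 = 27
t* = 2.473 for 98% confidence

Margin of error = t* · s/√n = 2.473 · 17.3/√28 = 8.09

CI: (57.21, 73.39)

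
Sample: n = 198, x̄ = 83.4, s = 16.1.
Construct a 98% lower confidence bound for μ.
μ ≥ 81.03

Lower bound (one-sided):
t* = 2.067 (one-sided for 98%)
Lower bound = x̄ - t* · s/√n = 83.4 - 2.067 · 16.1/√198 = 81.03

We are 98% confident that μ ≥ 81.03.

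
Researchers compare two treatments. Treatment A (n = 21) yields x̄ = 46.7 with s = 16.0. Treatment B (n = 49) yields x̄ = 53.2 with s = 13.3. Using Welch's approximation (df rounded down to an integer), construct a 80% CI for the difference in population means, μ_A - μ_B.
(-11.70, -1.30)

Difference: x̄₁ - x̄₂ = -6.50
SE = √(s₁²/n₁ + s₂²/n₂) = √(16.0²/21 + 13.3²/49) = 3.9750
df = 32.41 → 32 (Welch–Satterthwaite, rounded down)
t* = 1.309

CI: -6.50 ± 1.309 · 3.9750 = -6.50 ± 5.20 = (-11.70, -1.30)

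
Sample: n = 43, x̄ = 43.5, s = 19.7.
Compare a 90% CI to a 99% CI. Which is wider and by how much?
99% CI is wider by 6.10

df = 42
90% CI: t* = 1.682, (38.45, 48.55), width = 2 · t* · s/√n = 10.11
99% CI: t* = 2.698, (35.39, 51.61), width = 2 · t* · s/√n = 16.21

The 99% CI is wider by 16.21 - 10.11 = 6.10.
Higher confidence requires a wider interval.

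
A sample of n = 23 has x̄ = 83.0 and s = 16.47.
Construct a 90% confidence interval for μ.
(77.10, 88.90)

t-interval (σ unknown):
df = n - 1 = 22
t* = 1.717 for 90% confidence

Margin of error = t* · s/√n = 1.717 · 16.47/√23 = 5.90

CI: (77.10, 88.90)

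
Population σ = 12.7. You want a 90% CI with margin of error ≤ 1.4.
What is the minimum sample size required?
n ≥ 223

For margin E ≤ 1.4:
n ≥ (z* · σ / E)²
n ≥ (1.645 · 12.7 / 1.4)²
n ≥ 222.68

Minimum n = 223 (rounding up)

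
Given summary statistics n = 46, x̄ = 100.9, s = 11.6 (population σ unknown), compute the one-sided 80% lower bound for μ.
μ ≥ 99.45

Lower bound (one-sided):
t* = 0.850 (one-sided for 80%)
Lower bound = x̄ - t* · s/√n = 100.9 - 0.850 · 11.6/√46 = 99.45

We are 80% confident that μ ≥ 99.45.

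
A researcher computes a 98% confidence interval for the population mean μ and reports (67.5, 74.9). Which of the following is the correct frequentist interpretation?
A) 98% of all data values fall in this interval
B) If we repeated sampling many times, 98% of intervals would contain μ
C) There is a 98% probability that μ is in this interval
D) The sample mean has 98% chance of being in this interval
B

A) Wrong — a CI is about the parameter μ, not individual data values.
B) Correct — this is the frequentist long-run coverage interpretation.
C) Wrong — μ is fixed; the randomness lives in the interval, not in μ.
D) Wrong — x̄ is observed and sits in the interval by construction.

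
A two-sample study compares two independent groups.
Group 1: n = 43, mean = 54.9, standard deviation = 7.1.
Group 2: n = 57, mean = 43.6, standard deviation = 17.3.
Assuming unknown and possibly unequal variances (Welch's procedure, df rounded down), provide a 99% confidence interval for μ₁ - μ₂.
(4.61, 17.99)

Difference: x̄₁ - x̄₂ = 11.30
SE = √(s₁²/n₁ + s₂²/n₂) = √(7.1²/43 + 17.3²/57) = 2.5344
df = 78.58 → 78 (Welch–Satterthwaite, rounded down)
t* = 2.640

CI: 11.30 ± 2.640 · 2.5344 = 11.30 ± 6.69 = (4.61, 17.99)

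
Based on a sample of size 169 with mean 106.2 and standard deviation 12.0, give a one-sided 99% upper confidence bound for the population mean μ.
μ ≤ 108.37

Upper bound (one-sided):
t* = 2.349 (one-sided for 99%)
Upper bound = x̄ + t* · s/√n = 106.2 + 2.349 · 12.0/√169 = 108.37

We are 99% confident that μ ≤ 108.37.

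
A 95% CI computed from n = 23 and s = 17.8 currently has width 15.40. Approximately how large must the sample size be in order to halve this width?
n ≈ 92

CI width ∝ 1/√n
To reduce width by factor 2, need √n to grow by 2 → need 2² = 4 times as many samples.

Current: n = 23, width = 15.40
New: n = 92, width ≈ 7.37

Width reduced by factor of 15.40/7.37 = 2.09.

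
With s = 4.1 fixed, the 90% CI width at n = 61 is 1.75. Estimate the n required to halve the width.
n ≈ 244

CI width ∝ 1/√n
To reduce width by factor 2, need √n to grow by 2 → need 2² = 4 times as many samples.

Current: n = 61, width = 1.75
New: n = 244, width ≈ 0.87

Width reduced by factor of 1.75/0.87 = 2.01.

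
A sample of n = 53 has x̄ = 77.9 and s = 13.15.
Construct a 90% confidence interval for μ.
(74.87, 80.93)

t-interval (σ unknown):
df = n - 1 = 52
t* = 1.675 for 90% confidence

Margin of error = t* · s/√n = 1.675 · 13.15/√53 = 3.03

CI: (74.87, 80.93)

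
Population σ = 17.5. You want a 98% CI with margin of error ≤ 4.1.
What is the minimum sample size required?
n ≥ 99

For margin E ≤ 4.1:
n ≥ (z* · σ / E)²
n ≥ (2.326 · 17.5 / 4.1)²
n ≥ 98.57

Minimum n = 99 (rounding up)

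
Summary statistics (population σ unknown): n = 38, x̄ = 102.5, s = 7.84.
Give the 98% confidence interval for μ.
(99.41, 105.59)

t-interval (σ unknown):
df = n - 1 = 37
t* = 2.431 for 98% confidence

Margin of error = t* · s/√n = 2.431 · 7.84/√38 = 3.09

CI: (99.41, 105.59)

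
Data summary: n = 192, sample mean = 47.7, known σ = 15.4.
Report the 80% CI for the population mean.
(46.28, 49.12)

z-interval (σ known):
z* = 1.282 for 80% confidence

Margin of error = z* · σ/√n = 1.282 · 15.4/√192 = 1.42

CI: (47.7 - 1.42, 47.7 + 1.42) = (46.28, 49.12)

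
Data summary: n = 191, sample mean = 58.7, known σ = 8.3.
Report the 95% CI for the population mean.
(57.52, 59.88)

z-interval (σ known):
z* = 1.960 for 95% confidence

Margin of error = z* · σ/√n = 1.960 · 8.3/√191 = 1.18

CI: (58.7 - 1.18, 58.7 + 1.18) = (57.52, 59.88)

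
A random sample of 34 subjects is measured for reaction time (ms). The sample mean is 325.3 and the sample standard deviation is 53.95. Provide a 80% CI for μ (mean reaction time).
(313.20, 337.40)

t-interval (σ unknown):
df = n - 1 = 33
t* = 1.308 for 80% confidence

Margin of error = t* · s/√n = 1.308 · 53.95/√34 = 12.10

CI: (313.20, 337.40)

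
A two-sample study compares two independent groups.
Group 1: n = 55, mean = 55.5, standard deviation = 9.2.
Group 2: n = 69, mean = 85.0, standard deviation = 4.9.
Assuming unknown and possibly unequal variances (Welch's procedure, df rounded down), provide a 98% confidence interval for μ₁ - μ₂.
(-32.76, -26.24)

Difference: x̄₁ - x̄₂ = -29.50
SE = √(s₁²/n₁ + s₂²/n₂) = √(9.2²/55 + 4.9²/69) = 1.3736
df = 78.01 → 78 (Welch–Satterthwaite, rounded down)
t* = 2.375

CI: -29.50 ± 2.375 · 1.3736 = -29.50 ± 3.26 = (-32.76, -26.24)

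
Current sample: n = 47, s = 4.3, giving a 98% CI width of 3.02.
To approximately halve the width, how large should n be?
n ≈ 188

CI width ∝ 1/√n
To reduce width by factor 2, need √n to grow by 2 → need 2² = 4 times as many samples.

Current: n = 47, width = 3.02
New: n = 188, width ≈ 1.47

Width reduced by factor of 3.02/1.47 = 2.05.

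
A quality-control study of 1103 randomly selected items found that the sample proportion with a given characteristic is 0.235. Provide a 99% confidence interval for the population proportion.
(0.202, 0.268)

Proportion CI:
SE = √(p̂(1-p̂)/n) = √(0.235 · 0.765 / 1103) = 0.01277

z* = 2.576
Margin = z* · SE = 2.576 · 0.01277 = 0.0329

CI: 0.235 ± 0.0329 = (0.202, 0.268)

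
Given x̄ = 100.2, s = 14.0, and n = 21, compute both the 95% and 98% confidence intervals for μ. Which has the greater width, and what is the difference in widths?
98% CI is wider by 2.70

df = 20
95% CI: t* = 2.086, (93.83, 106.57), width = 2 · t* · s/√n = 12.75
98% CI: t* = 2.528, (92.48, 107.92), width = 2 · t* · s/√n = 15.45

The 98% CI is wider by 15.45 - 12.75 = 2.70.
Higher confidence requires a wider interval.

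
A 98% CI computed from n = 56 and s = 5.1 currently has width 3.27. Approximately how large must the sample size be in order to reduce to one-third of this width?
n ≈ 504

CI width ∝ 1/√n
To reduce width by factor 3, need √n to grow by 3 → need 3² = 9 times as many samples.

Current: n = 56, width = 3.27
New: n = 504, width ≈ 1.06

Width reduced by factor of 3.27/1.06 = 3.08.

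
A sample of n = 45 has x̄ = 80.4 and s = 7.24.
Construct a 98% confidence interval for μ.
(77.79, 83.01)

t-interval (σ unknown):
df = n - 1 = 44
t* = 2.414 for 98% confidence

Margin of error = t* · s/√n = 2.414 · 7.24/√45 = 2.61

CI: (77.79, 83.01)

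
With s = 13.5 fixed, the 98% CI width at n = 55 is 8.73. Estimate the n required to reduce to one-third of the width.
n ≈ 495

CI width ∝ 1/√n
To reduce width by factor 3, need √n to grow by 3 → need 3² = 9 times as many samples.

Current: n = 55, width = 8.73
New: n = 495, width ≈ 2.83

Width reduced by factor of 8.73/2.83 = 3.08.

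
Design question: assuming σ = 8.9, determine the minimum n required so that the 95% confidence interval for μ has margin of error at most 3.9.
n ≥ 21

For margin E ≤ 3.9:
n ≥ (z* · σ / E)²
n ≥ (1.960 · 8.9 / 3.9)²
n ≥ 20.01

Minimum n = 21 (rounding up)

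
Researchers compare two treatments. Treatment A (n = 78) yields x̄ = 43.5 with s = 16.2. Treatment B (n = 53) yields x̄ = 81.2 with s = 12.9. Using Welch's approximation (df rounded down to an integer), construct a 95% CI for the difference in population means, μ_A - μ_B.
(-42.75, -32.65)

Difference: x̄₁ - x̄₂ = -37.70
SE = √(s₁²/n₁ + s₂²/n₂) = √(16.2²/78 + 12.9²/53) = 2.5504
df = 125.69 → 125 (Welch–Satterthwaite, rounded down)
t* = 1.979

CI: -37.70 ± 1.979 · 2.5504 = -37.70 ± 5.05 = (-42.75, -32.65)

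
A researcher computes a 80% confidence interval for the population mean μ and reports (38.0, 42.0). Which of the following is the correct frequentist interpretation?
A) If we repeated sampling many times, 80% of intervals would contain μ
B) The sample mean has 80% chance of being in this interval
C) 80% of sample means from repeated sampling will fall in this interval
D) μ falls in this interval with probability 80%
A

A) Correct — this is the frequentist long-run coverage interpretation.
B) Wrong — x̄ is observed and sits in the interval by construction.
C) Wrong — coverage applies to intervals containing μ, not to future x̄ values.
D) Wrong — μ is fixed; the randomness lives in the interval, not in μ.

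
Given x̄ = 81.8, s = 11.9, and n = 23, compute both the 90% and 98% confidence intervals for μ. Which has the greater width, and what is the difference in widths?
98% CI is wider by 3.93

df = 22
90% CI: t* = 1.717, (77.54, 86.06), width = 2 · t* · s/√n = 8.52
98% CI: t* = 2.508, (75.58, 88.02), width = 2 · t* · s/√n = 12.45

The 98% CI is wider by 12.45 - 8.52 = 3.93.
Higher confidence requires a wider interval.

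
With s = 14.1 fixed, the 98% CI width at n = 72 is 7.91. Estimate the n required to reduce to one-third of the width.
n ≈ 648

CI width ∝ 1/√n
To reduce width by factor 3, need √n to grow by 3 → need 3² = 9 times as many samples.

Current: n = 72, width = 7.91
New: n = 648, width ≈ 2.58

Width reduced by factor of 7.91/2.58 = 3.07.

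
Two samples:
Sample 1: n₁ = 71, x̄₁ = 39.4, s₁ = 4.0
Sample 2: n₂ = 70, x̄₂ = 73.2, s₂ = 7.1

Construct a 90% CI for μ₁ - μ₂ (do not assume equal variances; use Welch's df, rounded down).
(-35.41, -32.19)

Difference: x̄₁ - x̄₂ = -33.80
SE = √(s₁²/n₁ + s₂²/n₂) = √(4.0²/71 + 7.1²/70) = 0.9724
df = 108.47 → 108 (Welch–Satterthwaite, rounded down)
t* = 1.659

CI: -33.80 ± 1.659 · 0.9724 = -33.80 ± 1.61 = (-35.41, -32.19)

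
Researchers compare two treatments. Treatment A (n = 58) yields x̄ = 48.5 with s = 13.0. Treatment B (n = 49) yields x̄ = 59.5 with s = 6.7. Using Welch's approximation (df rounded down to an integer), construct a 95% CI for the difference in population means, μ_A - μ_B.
(-14.89, -7.11)

Difference: x̄₁ - x̄₂ = -11.00
SE = √(s₁²/n₁ + s₂²/n₂) = √(13.0²/58 + 6.7²/49) = 1.9570
df = 88.13 → 88 (Welch–Satterthwaite, rounded down)
t* = 1.987

CI: -11.00 ± 1.987 · 1.9570 = -11.00 ± 3.89 = (-14.89, -7.11)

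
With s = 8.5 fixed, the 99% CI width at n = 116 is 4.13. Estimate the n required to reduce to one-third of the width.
n ≈ 1044

CI width ∝ 1/√n
To reduce width by factor 3, need √n to grow by 3 → need 3² = 9 times as many samples.

Current: n = 116, width = 4.13
New: n = 1044, width ≈ 1.36

Width reduced by factor of 4.13/1.36 = 3.04.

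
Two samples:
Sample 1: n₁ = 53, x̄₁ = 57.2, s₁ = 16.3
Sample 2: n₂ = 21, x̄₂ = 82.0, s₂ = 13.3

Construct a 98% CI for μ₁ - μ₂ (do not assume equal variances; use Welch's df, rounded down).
(-33.65, -15.95)

Difference: x̄₁ - x̄₂ = -24.80
SE = √(s₁²/n₁ + s₂²/n₂) = √(16.3²/53 + 13.3²/21) = 3.6656
df = 44.79 → 44 (Welch–Satterthwaite, rounded down)
t* = 2.414

CI: -24.80 ± 2.414 · 3.6656 = -24.80 ± 8.85 = (-33.65, -15.95)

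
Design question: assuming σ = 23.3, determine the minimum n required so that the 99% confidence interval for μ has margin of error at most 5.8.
n ≥ 108

For margin E ≤ 5.8:
n ≥ (z* · σ / E)²
n ≥ (2.576 · 23.3 / 5.8)²
n ≥ 107.09

Minimum n = 108 (rounding up)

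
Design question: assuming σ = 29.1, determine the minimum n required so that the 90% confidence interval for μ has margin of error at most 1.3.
n ≥ 1356

For margin E ≤ 1.3:
n ≥ (z* · σ / E)²
n ≥ (1.645 · 29.1 / 1.3)²
n ≥ 1355.91

Minimum n = 1356 (rounding up)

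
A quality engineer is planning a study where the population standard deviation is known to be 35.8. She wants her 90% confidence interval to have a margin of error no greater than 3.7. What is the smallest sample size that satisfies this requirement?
n ≥ 254

For margin E ≤ 3.7:
n ≥ (z* · σ / E)²
n ≥ (1.645 · 35.8 / 3.7)²
n ≥ 253.33

Minimum n = 254 (rounding up)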